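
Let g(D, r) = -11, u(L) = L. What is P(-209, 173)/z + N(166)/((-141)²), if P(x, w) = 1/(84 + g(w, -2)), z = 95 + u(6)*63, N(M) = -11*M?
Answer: -63030073/686471049 ≈ -0.091817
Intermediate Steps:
z = 473 (z = 95 + 6*63 = 95 + 378 = 473)
P(x, w) = 1/73 (P(x, w) = 1/(84 - 11) = 1/73)
P(-209, 173)/z + N(166)/((-141)²) = (1/73)/473 + (-11*166)/((-141)²) = (1/73)*(1/473) - 1826/19881 = 1/34529 - 1826*1/19881 = 1/34529 - 1826/19881 = -63030073/686471049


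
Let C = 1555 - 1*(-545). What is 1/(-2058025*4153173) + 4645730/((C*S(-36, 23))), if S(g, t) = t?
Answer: 264724035659098693/2752241503990650 ≈ 96.185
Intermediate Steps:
C = 2100 (C = 1555 + 545 = 2100)
1/(-2058025*4153173) + 4645730/((C*S(-36, 23))) = 1/(-2058025*4153173) + 4645730/((2100*23)) = -1/2058025*1/4153173 + 4645730/48300 = -1/8547333863325 + 4645730*(1/48300) = -1/8547333863325 + 464573/4830 = 264724035659098693/2752241503990650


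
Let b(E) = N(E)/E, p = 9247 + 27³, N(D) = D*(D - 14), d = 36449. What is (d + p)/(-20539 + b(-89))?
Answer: -65379/20642 ≈ -3.1673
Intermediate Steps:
N(D) = D*(-14 + D)
p = 28930 (p = 9247 + 19683 = 28930)
b(E) = -14 + E (b(E) = (E*(-14 + E))/E = -14 + E)
(d + p)/(-20539 + b(-89)) = (36449 + 28930)/(-20539 + (-14 - 89)) = 65379/(-20539 - 103) = 65379/(-20642) = 65379*(-1/20642) = -65379/20642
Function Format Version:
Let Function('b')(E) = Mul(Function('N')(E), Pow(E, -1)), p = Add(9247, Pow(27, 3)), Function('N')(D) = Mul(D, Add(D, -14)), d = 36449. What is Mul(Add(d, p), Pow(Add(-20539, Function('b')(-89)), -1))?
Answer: Rational(-65379, 20642) ≈ -3.1673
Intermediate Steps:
Function('N')(D) = Mul(D, Add(-14, D))
p = 28930 (p = Add(9247, 19683) = 28930)
Function('b')(E) = Add(-14, E) (Function('b')(E) = Mul(Mul(E, Add(-14, E)), Pow(E, -1)) = Add(-14, E))
Mul(Add(d, p), Pow(Add(-20539, Function('b')(-89)), -1)) = Mul(Add(36449, 28930), Pow(Add(-20539, Add(-14, -89)), -1)) = Mul(65379, Pow(Add(-20539, -103), -1)) = Mul(65379, Pow(-20642, -1)) = Mul(65379, Rational(-1, 20642)) = Rational(-65379, 20642)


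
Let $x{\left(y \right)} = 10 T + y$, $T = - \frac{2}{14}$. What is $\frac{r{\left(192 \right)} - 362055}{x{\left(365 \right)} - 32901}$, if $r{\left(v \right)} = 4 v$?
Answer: $\frac{2529009}{227762} \approx 11.104$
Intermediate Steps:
$T = - \frac{1}{7}$ ($T = \left(-2\right) \frac{1}{14} = - \frac{1}{7} \approx -0.14286$)
$x{\left(y \right)} = - \frac{10}{7} + y$ ($x{\left(y \right)} = 10 \left(- \frac{1}{7}\right) + y = - \frac{10}{7} + y$)
$\frac{r{\left(192 \right)} - 362055}{x{\left(365 \right)} - 32901} = \frac{4 \cdot 192 - 362055}{\left(- \frac{10}{7} + 365\right) - 32901} = \frac{768 - 362055}{\frac{2545}{7} - 32901} = - \frac{361287}{- \frac{227762}{7}} = \left(-361287\right) \left(- \frac{7}{227762}\right) = \frac{2529009}{227762}$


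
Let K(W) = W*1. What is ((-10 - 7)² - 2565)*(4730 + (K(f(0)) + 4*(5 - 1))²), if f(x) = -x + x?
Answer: -11348136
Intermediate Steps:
f(x) = 0
K(W) = W
((-10 - 7)² - 2565)*(4730 + (K(f(0)) + 4*(5 - 1))²) = ((-10 - 7)² - 2565)*(4730 + (0 + 4*(5 - 1))²) = ((-17)² - 2565)*(4730 + (0 + 4*4)²) = (289 - 2565)*(4730 + (0 + 16)²) = -2276*(4730 + 16²) = -2276*(4730 + 256) = -2276*4986 = -11348136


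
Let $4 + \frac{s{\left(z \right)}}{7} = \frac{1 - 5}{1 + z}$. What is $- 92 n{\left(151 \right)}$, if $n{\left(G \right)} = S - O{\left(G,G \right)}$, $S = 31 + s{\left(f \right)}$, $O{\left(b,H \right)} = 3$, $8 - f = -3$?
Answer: $\frac{644}{3} \approx 214.67$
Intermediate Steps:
$f = 11$ ($f = 8 - -3 = 8 + 3 = 11$)
$s{\left(z \right)} = -28 - \frac{28}{1 + z}$ ($s{\left(z \right)} = -28 + 7 \frac{1 - 5}{1 + z} = -28 + 7 \left(- \frac{4}{1 + z}\right) = -28 - \frac{28}{1 + z}$)
$S = \frac{2}{3}$ ($S = 31 + \frac{28 \left(-2 - 11\right)}{1 + 11} = 31 + \frac{28 \left(-2 - 11\right)}{12} = 31 + 28 \cdot \frac{1}{12} \left(-13\right) = 31 - \frac{91}{3} = \frac{2}{3} \approx 0.66667$)
$n{\left(G \right)} = - \frac{7}{3}$ ($n{\left(G \right)} = \frac{2}{3} - 3 = - \frac{7}{3}$)
$- 92 n{\left(151 \right)} = \left(-92\right) \left(- \frac{7}{3}\right) = \frac{644}{3}$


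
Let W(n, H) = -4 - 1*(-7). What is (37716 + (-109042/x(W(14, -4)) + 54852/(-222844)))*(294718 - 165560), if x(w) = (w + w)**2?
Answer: 2246307095328637/501399 ≈ 4.4801e+9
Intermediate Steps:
W(n, H) = 3 (W(n, H) = -4 + 7 = 3)
x(w) = 4*w**2 (x(w) = (2*w)**2 = 4*w**2)
(37716 + (-109042/x(W(14, -4)) + 54852/(-222844)))*(294718 - 165560) = (37716 + (-109042/(4*3**2) + 54852/(-222844)))*(294718 - 165560) = (37716 + (-109042/(4*9) + 54852*(-1/222844)))*129158 = (37716 + (-109042/36 - 13713/55711))*129158 = (37716 + (-109042*1/36 - 13713/55711))*129158 = (37716 + (-54521/18 - 13713/55711))*129158 = (37716 - 3037666265/1002798)*129158 = (34783863103/1002798)*129158 = 2246307095328637/501399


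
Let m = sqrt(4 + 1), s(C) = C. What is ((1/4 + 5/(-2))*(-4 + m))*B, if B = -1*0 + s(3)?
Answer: 27 - 27*sqrt(5)/4 ≈ 11.907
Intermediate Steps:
m = sqrt(5) ≈ 2.2361
B = 3 (B = -1*0 + 3 = 0 + 3 = 3)
((1/4 + 5/(-2))*(-4 + m))*B = ((1/4 + 5/(-2))*(-4 + sqrt(5)))*3 = ((1*(1/4) + 5*(-1/2))*(-4 + sqrt(5)))*3 = ((1/4 - 5/2)*(-4 + sqrt(5)))*3 = -9*(-4 + sqrt(5))/4*3 = (9 - 9*sqrt(5)/4)*3 = 27 - 27*sqrt(5)/4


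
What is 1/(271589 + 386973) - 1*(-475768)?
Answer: 313322725617/658562 ≈ 4.7577e+5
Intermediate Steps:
1/(271589 + 386973) - 1*(-475768) = 1/658562 + 475768 = 313322725617/658562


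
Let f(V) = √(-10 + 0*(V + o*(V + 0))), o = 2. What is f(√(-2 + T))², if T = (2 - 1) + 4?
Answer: -10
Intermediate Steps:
T = 5 (T = 1 + 4 = 5)
f(V) = I*√10 (f(V) = √(-10 + 0*(V + 2*(V + 0))) = √(-10 + 0*(V + 2*V)) = √(-10 + 0*(3*V)) = √(-10 + 0) = √(-10) = I*√10)
f(√(-2 + T))² = (I*√10)² = -10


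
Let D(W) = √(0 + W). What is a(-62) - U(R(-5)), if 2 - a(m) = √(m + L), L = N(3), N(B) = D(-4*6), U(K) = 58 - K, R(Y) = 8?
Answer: -48 - √(-62 + 2*I*√6) ≈ -48.311 - 7.8801*I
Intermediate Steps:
D(W) = √W
N(B) = 2*I*√6 (N(B) = √(-4*6) = √(-24) = 2*I*√6)
L = 2*I*√6 ≈ 4.899*I
a(m) = 2 - √(m + 2*I*√6)
a(-62) - U(R(-5)) = (2 - √(-62 + 2*I*√6)) - (58 - 1*8) = (2 - √(-62 + 2*I*√6)) - (58 - 8) = (2 - √(-62 + 2*I*√6)) - 1*50 = (2 - √(-62 + 2*I*√6)) - 50 = -48 - √(-62 + 2*I*√6)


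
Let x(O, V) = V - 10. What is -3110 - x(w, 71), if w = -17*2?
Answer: -3171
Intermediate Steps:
w = -34
x(O, V) = -10 + V
-3110 - x(w, 71) = -3110 - (-10 + 71) = -3110 - 1*61 = -3110 - 61 = -3171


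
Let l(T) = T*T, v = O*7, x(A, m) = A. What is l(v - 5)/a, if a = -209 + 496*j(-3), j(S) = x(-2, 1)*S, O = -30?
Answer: 46225/2767 ≈ 16.706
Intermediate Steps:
v = -210 (v = -30*7 = -210)
j(S) = -2*S
l(T) = T**2
a = 2767 (a = -209 + 496*(-2*(-3)) = -209 + 496*6 = -209 + 2976 = 2767)
l(v - 5)/a = (-210 - 5)**2/2767 = (-215)**2*(1/2767) = 46225*(1/2767) = 46225/2767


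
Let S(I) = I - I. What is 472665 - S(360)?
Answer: 472665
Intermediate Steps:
S(I) = 0
472665 - S(360) = 472665 - 1*0 = 472665 + 0 = 472665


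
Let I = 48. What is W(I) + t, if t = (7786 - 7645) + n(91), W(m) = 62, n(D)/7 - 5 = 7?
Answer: 287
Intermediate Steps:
n(D) = 84 (n(D) = 35 + 7*7 = 35 + 49 = 84)
t = 225 (t = (7786 - 7645) + 84 = 141 + 84 = 225)
W(I) + t = 62 + 225 = 287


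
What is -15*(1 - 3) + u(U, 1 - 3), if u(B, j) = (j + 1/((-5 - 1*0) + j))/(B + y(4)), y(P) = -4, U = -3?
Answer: 1485/49 ≈ 30.306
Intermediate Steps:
u(B, j) = (j + 1/(-5 + j))/(-4 + B) (u(B, j) = (j + 1/((-5 - 1*0) + j))/(B - 4) = (j + 1/((-5 + 0) + j))/(-4 + B) = (j + 1/(-5 + j))/(-4 + B))
-15*(1 - 3) + u(U, 1 - 3) = -15*(1 - 3) + (1 + (1 - 3)² - 5*(1 - 3))/(20 - 5*(-3) - 4*(1 - 3) - 3*(1 - 3)) = -15*(-2) + (1 + (-2)² - 5*(-2))/(20 + 15 - 4*(-2) - 3*(-2)) = 30 + (1 + 4 + 10)/(20 + 15 + 8 + 6) = 30 + 15/49 = 1485/49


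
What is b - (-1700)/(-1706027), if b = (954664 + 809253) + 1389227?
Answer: 5379348797188/1706027 ≈ 3.1531e+6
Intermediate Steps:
b = 3153144 (b = 1763917 + 1389227 = 3153144)
b - (-1700)/(-1706027) = 3153144 - (-1700)/(-1706027) = 3153144 - (-1700)*(-1)/1706027 = 3153144 - 1*1700/1706027 = 3153144 - 1700/1706027 = 5379348797188/1706027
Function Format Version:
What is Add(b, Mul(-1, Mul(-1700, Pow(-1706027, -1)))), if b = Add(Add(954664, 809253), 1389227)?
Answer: Rational(5379348797188, 1706027) ≈ 3.1531e+6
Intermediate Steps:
b = 3153144 (b = Add(1763917, 1389227) = 3153144)
Add(b, Mul(-1, Mul(-1700, Pow(-1706027, -1)))) = Add(3153144, Mul(-1, Mul(-1700, Pow(-1706027, -1)))) = Add(3153144, Mul(-1, Mul(-1700, Rational(-1, 1706027)))) = Add(3153144, Mul(-1, Rational(1700, 1706027))) = Add(3153144, Rational(-1700, 1706027)) = Rational(5379348797188, 1706027)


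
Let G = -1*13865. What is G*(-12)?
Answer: 166380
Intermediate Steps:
G = -13865
G*(-12) = -13865*(-12) = 166380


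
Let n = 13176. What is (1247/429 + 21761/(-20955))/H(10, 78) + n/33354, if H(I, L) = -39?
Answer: 6833815364/19686614805 ≈ 0.34713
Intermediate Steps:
(1247/429 + 21761/(-20955))/H(10, 78) + n/33354 = (1247/429 + 21761/(-20955))/(-39) + 13176/33354 = (1247*(1/429) + 21761*(-1/20955))*(-1/39) + 13176*(1/33354) = (1247/429 - 21761/20955)*(-1/39) + 732/1853 = (508952/272415)*(-1/39) + 732/1853 = -508952/10624185 + 732/1853 = 6833815364/19686614805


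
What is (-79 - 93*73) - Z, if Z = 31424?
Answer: -38292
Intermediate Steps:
(-79 - 93*73) - Z = (-79 - 93*73) - 1*31424 = (-79 - 6789) - 31424 = -6868 - 31424 = -38292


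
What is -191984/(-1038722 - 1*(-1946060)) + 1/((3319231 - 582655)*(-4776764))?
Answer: -418268428434945719/1976783686761238272 ≈ -0.21159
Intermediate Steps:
-191984/(-1038722 - 1*(-1946060)) + 1/((3319231 - 582655)*(-4776764)) = -191984/(-1038722 + 1946060) - 1/4776764/2736576 = -191984/907338 + (1/2736576)*(-1/4776764) = -191984*1/907338 - 1/13071977720064 = -95992/453669 - 1/13071977720064 = -418268428434945719/1976783686761238272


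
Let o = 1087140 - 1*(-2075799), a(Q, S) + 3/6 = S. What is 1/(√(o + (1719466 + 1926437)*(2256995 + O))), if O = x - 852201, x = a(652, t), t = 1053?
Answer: √20502332539314/10251166269657 ≈ 4.4170e-7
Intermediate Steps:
a(Q, S) = -½ + S
x = 2105/2 (x = -½ + 1053 = 2105/2 ≈ 1052.5)
o = 3162939 (o = 1087140 + 2075799 = 3162939)
O = -1702297/2 (O = 2105/2 - 852201 = -1702297/2 ≈ -8.5115e+5)
1/(√(o + (1719466 + 1926437)*(2256995 + O))) = 1/(√(3162939 + (1719466 + 1926437)*(2256995 - 1702297/2))) = 1/(√(3162939 + 3645903*(2811693/2))) = 1/(√(3162939 + 10251159943779/2)) = 1/(√(10251166269657/2)) = 1/(√20502332539314/2) = √20502332539314/10251166269657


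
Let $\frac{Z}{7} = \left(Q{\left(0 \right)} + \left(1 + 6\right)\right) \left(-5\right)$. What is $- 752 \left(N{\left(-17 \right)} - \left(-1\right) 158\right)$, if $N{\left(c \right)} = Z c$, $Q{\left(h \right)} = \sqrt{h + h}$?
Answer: $-3250896$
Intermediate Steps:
$Q{\left(h \right)} = \sqrt{2} \sqrt{h}$ ($Q{\left(h \right)} = \sqrt{2 h} = \sqrt{2} \sqrt{h}$)
$Z = -245$ ($Z = 7 \left(\sqrt{2} \sqrt{0} + \left(1 + 6\right)\right) \left(-5\right) = 7 \left(\sqrt{2} \cdot 0 + 7\right) \left(-5\right) = 7 \left(0 + 7\right) \left(-5\right) = 7 \cdot 7 \left(-5\right) = 7 \left(-35\right) = -245$)
$N{\left(c \right)} = - 245 c$
$- 752 \left(N{\left(-17 \right)} - \left(-1\right) 158\right) = - 752 \left(\left(-245\right) \left(-17\right) - \left(-1\right) 158\right) = - 752 \left(4165 - -158\right) = - 752 \left(4165 + 158\right) = \left(-752\right) 4323 = -3250896$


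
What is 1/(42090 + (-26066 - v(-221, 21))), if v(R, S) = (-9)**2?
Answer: 1/15943 ≈ 6.2723e-5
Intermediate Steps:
v(R, S) = 81
1/(42090 + (-26066 - v(-221, 21))) = 1/(42090 + (-26066 - 1*81)) = 1/(42090 + (-26066 - 81)) = 1/(42090 - 26147) = 1/15943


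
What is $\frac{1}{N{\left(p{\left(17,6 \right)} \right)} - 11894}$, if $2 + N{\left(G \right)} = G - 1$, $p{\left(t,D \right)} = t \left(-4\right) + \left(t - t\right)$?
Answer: $- \frac{1}{11965} \approx -8.3577 \cdot 10^{-5}$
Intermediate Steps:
$p{\left(t,D \right)} = - 4 t$ ($p{\left(t,D \right)} = - 4 t + 0 = - 4 t$)
$N{\left(G \right)} = -3 + G$ ($N{\left(G \right)} = -2 + \left(G - 1\right) = -2 + \left(-1 + G\right) = -3 + G$)
$\frac{1}{N{\left(p{\left(17,6 \right)} \right)} - 11894} = \frac{1}{\left(-3 - 68\right) - 11894} = \frac{1}{-71 - 11894} = \frac{1}{-11965} = - \frac{1}{11965}$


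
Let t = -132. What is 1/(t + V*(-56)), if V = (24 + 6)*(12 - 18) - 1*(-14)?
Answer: 1/9164 ≈ 0.00010912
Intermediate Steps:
V = -166 (V = 30*(-6) + 14 = -180 + 14 = -166)
1/(t + V*(-56)) = 1/(-132 - 166*(-56)) = 1/(-132 + 9296) = 1/9164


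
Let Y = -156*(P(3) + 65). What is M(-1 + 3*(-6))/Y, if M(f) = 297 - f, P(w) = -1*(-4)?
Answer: -79/2691 ≈ -0.029357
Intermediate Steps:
P(w) = 4
Y = -10764 (Y = -156*(4 + 65) = -156*69 = -10764)
M(-1 + 3*(-6))/Y = (297 - (-1 + 3*(-6)))/(-10764) = (297 - (-1 - 18))*(-1/10764) = (297 - 1*(-19))*(-1/10764) = (297 + 19)*(-1/10764) = 316*(-1/10764) = -79/2691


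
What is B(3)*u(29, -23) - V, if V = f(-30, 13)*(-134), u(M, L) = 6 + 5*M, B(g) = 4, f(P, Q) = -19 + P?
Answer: -5962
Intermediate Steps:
V = 6566 (V = (-19 - 30)*(-134) = -49*(-134) = 6566)
B(3)*u(29, -23) - V = 4*(6 + 5*29) - 1*6566 = 4*(6 + 145) - 6566 = 4*151 - 6566 = 604 - 6566 = -5962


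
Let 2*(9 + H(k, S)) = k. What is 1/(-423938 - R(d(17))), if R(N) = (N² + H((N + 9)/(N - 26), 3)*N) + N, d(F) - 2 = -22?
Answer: -23/9763399 ≈ -2.3557e-6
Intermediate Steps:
H(k, S) = -9 + k/2
d(F) = -20 (d(F) = 2 - 22 = -20)
R(N) = N + N² + N*(-9 + (9 + N)/(2*(-26 + N))) (R(N) = (N² + (-9 + ((N + 9)/(N - 26))/2)*N) + N = (N² + (-9 + ((9 + N)/(-26 + N))/2)*N) + N = (N² + (-9 + (9 + N)/(2*(-26 + N)))*N) + N = (N² + N*(-9 + (9 + N)/(2*(-26 + N)))) + N = N + N² + N*(-9 + (9 + N)/(2*(-26 + N))))
1/(-423938 - R(d(17))) = 1/(-423938 - (-20)*(425 - 67*(-20) + 2*(-20)²)/(2*(-26 - 20))) = 1/(-423938 - (-20)*(425 + 1340 + 2*400)/(2*(-46))) = 1/(-423938 - (-20)*(-1)*(425 + 1340 + 800)/(2*46)) = 1/(-423938 - (-20)*(-1)*2565/(2*46)) = 1/(-423938 - 1*12825/23) = 1/(-423938 - 12825/23) = 1/(-9763399/23) = -23/9763399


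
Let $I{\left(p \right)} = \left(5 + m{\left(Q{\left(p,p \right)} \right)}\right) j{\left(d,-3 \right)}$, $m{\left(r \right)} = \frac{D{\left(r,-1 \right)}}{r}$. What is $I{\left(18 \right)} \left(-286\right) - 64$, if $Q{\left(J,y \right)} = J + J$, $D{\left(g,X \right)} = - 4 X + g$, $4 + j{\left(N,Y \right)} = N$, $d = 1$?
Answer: $\frac{15538}{3} \approx 5179.3$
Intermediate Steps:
$j{\left(N,Y \right)} = -4 + N$
$D{\left(g,X \right)} = g - 4 X$
$Q{\left(J,y \right)} = 2 J$
$m{\left(r \right)} = \frac{4 + r}{r}$ ($m{\left(r \right)} = \frac{r - -4}{r} = \frac{r + 4}{r} = \frac{4 + r}{r}$)
$I{\left(p \right)} = -15 - \frac{3 \left(4 + 2 p\right)}{2 p}$ ($I{\left(p \right)} = \left(5 + \frac{4 + 2 p}{2 p}\right) \left(-4 + 1\right) = \left(5 + \frac{1}{2 p} \left(4 + 2 p\right)\right) \left(-3\right) = \left(5 + \frac{4 + 2 p}{2 p}\right) \left(-3\right) = -15 - \frac{3 \left(4 + 2 p\right)}{2 p}$)
$I{\left(18 \right)} \left(-286\right) - 64 = \left(-18 - \frac{6}{18}\right) \left(-286\right) - 64 = \left(-18 - \frac{1}{3}\right) \left(-286\right) - 64 = \left(- \frac{55}{3}\right) \left(-286\right) - 64 = \frac{15730}{3} - 64 = \frac{15538}{3}$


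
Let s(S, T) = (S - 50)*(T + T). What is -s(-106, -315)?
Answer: -98280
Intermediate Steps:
s(S, T) = 2*T*(-50 + S) (s(S, T) = (-50 + S)*(2*T) = 2*T*(-50 + S))
-s(-106, -315) = -2*(-315)*(-50 - 106) = -2*(-315)*(-156) = -1*98280 = -98280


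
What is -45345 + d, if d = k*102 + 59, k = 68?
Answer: -38350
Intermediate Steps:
d = 6995 (d = 68*102 + 59 = 6936 + 59 = 6995)
-45345 + d = -45345 + 6995 = -38350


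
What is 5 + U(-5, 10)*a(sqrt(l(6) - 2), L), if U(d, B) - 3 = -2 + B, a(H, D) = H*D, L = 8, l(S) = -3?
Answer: 5 + 88*I*sqrt(5) ≈ 5.0 + 196.77*I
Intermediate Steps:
a(H, D) = D*H
U(d, B) = 1 + B (U(d, B) = 3 + (-2 + B) = 1 + B)
5 + U(-5, 10)*a(sqrt(l(6) - 2), L) = 5 + (1 + 10)*(8*sqrt(-3 - 2)) = 5 + 11*(8*sqrt(-5)) = 5 + 11*(8*(I*sqrt(5))) = 5 + 11*(8*I*sqrt(5)) = 5 + 88*I*sqrt(5)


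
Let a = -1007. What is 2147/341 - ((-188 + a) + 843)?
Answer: 122179/341 ≈ 358.30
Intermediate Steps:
2147/341 - ((-188 + a) + 843) = 2147/341 - ((-188 - 1007) + 843) = 2147*(1/341) - (-1195 + 843) = 2147/341 - 1*(-352) = 2147/341 + 352 = 122179/341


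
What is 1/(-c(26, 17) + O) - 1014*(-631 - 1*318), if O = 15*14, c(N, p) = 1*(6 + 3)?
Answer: 193419487/201 ≈ 9.6229e+5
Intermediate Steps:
c(N, p) = 9 (c(N, p) = 1*9 = 9)
O = 210
1/(-c(26, 17) + O) - 1014*(-631 - 1*318) = 1/(-1*9 + 210) - 1014*(-631 - 1*318) = 1/(-9 + 210) - 1014*(-631 - 318) = 1/201 - 1014*(-949) = 1/201 + 962286 = 193419487/201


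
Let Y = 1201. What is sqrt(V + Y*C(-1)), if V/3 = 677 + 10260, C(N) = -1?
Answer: sqrt(31610) ≈ 177.79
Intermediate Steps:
V = 32811 (V = 3*(677 + 10260) = 3*10937 = 32811)
sqrt(V + Y*C(-1)) = sqrt(32811 + 1201*(-1)) = sqrt(32811 - 1201) = sqrt(31610)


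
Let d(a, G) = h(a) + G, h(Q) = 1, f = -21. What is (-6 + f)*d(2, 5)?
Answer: -162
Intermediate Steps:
d(a, G) = 1 + G
(-6 + f)*d(2, 5) = (-6 - 21)*(1 + 5) = -27*6 = -162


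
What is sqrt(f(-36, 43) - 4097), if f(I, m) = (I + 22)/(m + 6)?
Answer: I*sqrt(200767)/7 ≈ 64.01*I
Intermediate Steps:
f(I, m) = (22 + I)/(6 + m)
sqrt(f(-36, 43) - 4097) = sqrt((22 - 36)/(6 + 43) - 4097) = sqrt(-14/49 - 4097) = sqrt((1/49)*(-14) - 4097) = sqrt(-2/7 - 4097) = sqrt(-28681/7) = I*sqrt(200767)/7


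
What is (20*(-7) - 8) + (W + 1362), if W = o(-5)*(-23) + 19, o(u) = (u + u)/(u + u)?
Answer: 1210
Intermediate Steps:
o(u) = 1 (o(u) = (2*u)/((2*u)) = (2*u)*(1/(2*u)) = 1)
W = -4 (W = 1*(-23) + 19 = -23 + 19 = -4)
(20*(-7) - 8) + (W + 1362) = (20*(-7) - 8) + (-4 + 1362) = (-140 - 8) + 1358 = -148 + 1358 = 1210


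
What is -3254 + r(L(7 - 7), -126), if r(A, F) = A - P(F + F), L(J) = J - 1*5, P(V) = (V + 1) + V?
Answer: -2756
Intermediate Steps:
P(V) = 1 + 2*V (P(V) = (1 + V) + V = 1 + 2*V)
L(J) = -5 + J (L(J) = J - 5 = -5 + J)
r(A, F) = -1 + A - 4*F (r(A, F) = A - (1 + 2*(F + F)) = A - (1 + 2*(2*F)) = A - (1 + 4*F) = A + (-1 - 4*F) = -1 + A - 4*F)
-3254 + r(L(7 - 7), -126) = -3254 + (-1 + (-5 + (7 - 7)) - 4*(-126)) = -3254 + (-1 + (-5 + 0) + 504) = -3254 + (-1 - 5 + 504) = -3254 + 498 = -2756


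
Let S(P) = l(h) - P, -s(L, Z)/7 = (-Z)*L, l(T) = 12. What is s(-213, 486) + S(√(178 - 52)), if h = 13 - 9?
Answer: -724614 - 3*√14 ≈ -7.2463e+5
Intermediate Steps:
h = 4
s(L, Z) = 7*L*Z (s(L, Z) = -7*(-Z)*L = -(-7)*L*Z = 7*L*Z)
S(P) = 12 - P
s(-213, 486) + S(√(178 - 52)) = 7*(-213)*486 + (12 - √(178 - 52)) = -724626 + (12 - √126) = -724626 + (12 - 3*√14) = -724614 - 3*√14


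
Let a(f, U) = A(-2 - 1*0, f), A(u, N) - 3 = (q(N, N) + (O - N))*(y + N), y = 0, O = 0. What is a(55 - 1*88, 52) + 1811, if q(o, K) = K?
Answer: 1814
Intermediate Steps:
A(u, N) = 3 (A(u, N) = 3 + (N + (0 - N))*(0 + N) = 3 + (N - N)*N = 3 + 0*N = 3 + 0 = 3)
a(f, U) = 3
a(55 - 1*88, 52) + 1811 = 3 + 1811 = 1814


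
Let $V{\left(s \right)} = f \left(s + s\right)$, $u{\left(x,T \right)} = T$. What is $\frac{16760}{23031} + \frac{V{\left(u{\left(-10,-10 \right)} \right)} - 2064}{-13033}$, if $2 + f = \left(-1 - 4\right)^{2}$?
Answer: $\frac{276563324}{300163023} \approx 0.92138$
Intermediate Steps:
$f = 23$ ($f = -2 + \left(-1 - 4\right)^{2} = -2 + \left(-5\right)^{2} = -2 + 25 = 23$)
$V{\left(s \right)} = 46 s$ ($V{\left(s \right)} = 23 \left(s + s\right) = 23 \cdot 2 s = 46 s$)
$\frac{16760}{23031} + \frac{V{\left(u{\left(-10,-10 \right)} \right)} - 2064}{-13033} = \frac{16760}{23031} + \frac{46 \left(-10\right) - 2064}{-13033} = 16760 \cdot \frac{1}{23031} + \left(-460 - 2064\right) \left(- \frac{1}{13033}\right) = \frac{16760}{23031} - - \frac{2524}{13033} = \frac{16760}{23031} + \frac{2524}{13033} = \frac{276563324}{300163023}$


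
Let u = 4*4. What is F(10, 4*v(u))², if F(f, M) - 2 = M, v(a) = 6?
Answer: 676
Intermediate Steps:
u = 16
F(f, M) = 2 + M
F(10, 4*v(u))² = (2 + 4*6)² = (2 + 24)² = 26² = 676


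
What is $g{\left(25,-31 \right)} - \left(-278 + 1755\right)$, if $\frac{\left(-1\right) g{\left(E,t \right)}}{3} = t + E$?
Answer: $-1459$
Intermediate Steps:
$g{\left(E,t \right)} = - 3 E - 3 t$ ($g{\left(E,t \right)} = - 3 \left(t + E\right) = - 3 \left(E + t\right) = - 3 E - 3 t$)
$g{\left(25,-31 \right)} - \left(-278 + 1755\right) = \left(\left(-3\right) 25 - -93\right) - \left(-278 + 1755\right) = \left(-75 + 93\right) - 1477 = 18 - 1477 = -1459$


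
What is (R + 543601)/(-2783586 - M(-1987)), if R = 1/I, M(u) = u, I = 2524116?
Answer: -1372111981717/7021078541484 ≈ -0.19543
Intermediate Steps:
R = 1/2524116 ≈ 3.9618e-7
(R + 543601)/(-2783586 - M(-1987)) = (1/2524116 + 543601)/(-2783586 - 1*(-1987)) = 1372111981717/(2524116*(-2783586 + 1987)) = (1372111981717/2524116)/(-2781599) = (1372111981717/2524116)*(-1/2781599) = -1372111981717/7021078541484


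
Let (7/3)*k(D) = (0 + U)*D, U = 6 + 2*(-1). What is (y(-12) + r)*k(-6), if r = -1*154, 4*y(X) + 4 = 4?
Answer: 1584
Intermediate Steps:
U = 4 (U = 6 - 2 = 4)
y(X) = 0 (y(X) = -1 + (¼)*4 = -1 + 1 = 0)
k(D) = 12*D/7 (k(D) = 3*((0 + 4)*D)/7 = 3*(4*D)/7 = 12*D/7)
r = -154
(y(-12) + r)*k(-6) = (0 - 154)*((12/7)*(-6)) = -154*(-72/7) = 1584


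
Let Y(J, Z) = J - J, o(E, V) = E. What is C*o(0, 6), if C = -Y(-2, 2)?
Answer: 0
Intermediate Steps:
Y(J, Z) = 0
C = 0 (C = -1*0 = 0)
C*o(0, 6) = 0*0 = 0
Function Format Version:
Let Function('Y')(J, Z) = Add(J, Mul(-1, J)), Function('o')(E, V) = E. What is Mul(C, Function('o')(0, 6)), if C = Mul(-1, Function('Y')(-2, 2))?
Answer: 0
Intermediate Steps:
Function('Y')(J, Z) = 0
C = 0 (C = Mul(-1, 0) = 0)
Mul(C, Function('o')(0, 6)) = Mul(0, 0) = 0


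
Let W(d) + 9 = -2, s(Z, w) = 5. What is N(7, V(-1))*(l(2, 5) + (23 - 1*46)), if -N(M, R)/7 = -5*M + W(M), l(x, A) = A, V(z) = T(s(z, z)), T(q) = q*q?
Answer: -5796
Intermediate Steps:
T(q) = q²
V(z) = 25 (V(z) = 5² = 25)
W(d) = -11 (W(d) = -9 - 2 = -11)
N(M, R) = 77 + 35*M (N(M, R) = -7*(-5*M - 11) = -7*(-11 - 5*M) = 77 + 35*M)
N(7, V(-1))*(l(2, 5) + (23 - 1*46)) = (77 + 35*7)*(5 + (23 - 1*46)) = (77 + 245)*(5 + (23 - 46)) = 322*(5 - 23) = 322*(-18) = -5796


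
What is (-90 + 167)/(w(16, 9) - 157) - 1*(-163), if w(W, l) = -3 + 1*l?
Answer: 24536/151 ≈ 162.49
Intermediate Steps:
w(W, l) = -3 + l
(-90 + 167)/(w(16, 9) - 157) - 1*(-163) = (-90 + 167)/((-3 + 9) - 157) - 1*(-163) = 77/(6 - 157) + 163 = 77/(-151) + 163 = 77*(-1/151) + 163 = -77/151 + 163 = 24536/151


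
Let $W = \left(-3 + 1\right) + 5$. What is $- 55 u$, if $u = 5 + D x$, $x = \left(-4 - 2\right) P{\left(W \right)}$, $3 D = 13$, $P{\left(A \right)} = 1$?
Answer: $1155$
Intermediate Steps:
$W = 3$ ($W = -2 + 5 = 3$)
$D = \frac{13}{3}$ ($D = \frac{1}{3} \cdot 13 = \frac{13}{3} \approx 4.3333$)
$x = -6$ ($x = \left(-4 - 2\right) 1 = \left(-6\right) 1 = -6$)
$u = -21$ ($u = 5 + \frac{13}{3} \left(-6\right) = 5 - 26 = -21$)
$- 55 u = \left(-55\right) \left(-21\right) = 1155$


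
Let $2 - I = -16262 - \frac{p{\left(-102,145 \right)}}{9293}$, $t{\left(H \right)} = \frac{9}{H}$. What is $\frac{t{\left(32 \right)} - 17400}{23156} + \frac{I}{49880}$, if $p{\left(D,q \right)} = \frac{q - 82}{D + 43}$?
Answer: $- \frac{215493805403015}{506626522037888} \approx -0.42535$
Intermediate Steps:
$p{\left(D,q \right)} = \frac{-82 + q}{43 + D}$
$I = \frac{8917339705}{548287}$ ($I = 2 - \left(-16262 - \frac{\frac{1}{43 - 102} \left(-82 + 145\right)}{9293}\right) = 2 - \left(-16262 - \frac{1}{-59} \cdot 63 \cdot \frac{1}{9293}\right) = 2 - \left(-16262 - \left(- \frac{1}{59}\right) 63 \cdot \frac{1}{9293}\right) = 2 - \left(-16262 - \left(- \frac{63}{59}\right) \frac{1}{9293}\right) = 2 - \left(-16262 - - \frac{63}{548287}\right) = 2 - \left(-16262 + \frac{63}{548287}\right) = 2 - - \frac{8916243131}{548287} = 2 + \frac{8916243131}{548287} = \frac{8917339705}{548287} \approx 16264.0$)
$\frac{t{\left(32 \right)} - 17400}{23156} + \frac{I}{49880} = \frac{\frac{9}{32} - 17400}{23156} + \frac{8917339705}{548287 \cdot 49880} = \left(9 \cdot \frac{1}{32} - 17400\right) \frac{1}{23156} + \frac{8917339705}{548287} \cdot \frac{1}{49880} = \left(\frac{9}{32} - 17400\right) \frac{1}{23156} + \frac{1783467941}{5469711112} = \left(- \frac{556791}{32}\right) \frac{1}{23156} + \frac{1783467941}{5469711112} = - \frac{556791}{740992} + \frac{1783467941}{5469711112} = - \frac{215493805403015}{506626522037888}$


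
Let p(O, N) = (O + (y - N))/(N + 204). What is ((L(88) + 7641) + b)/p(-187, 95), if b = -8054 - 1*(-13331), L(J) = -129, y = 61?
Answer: -294147/17 ≈ -17303.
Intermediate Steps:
b = 5277 (b = -8054 + 13331 = 5277)
p(O, N) = (61 + O - N)/(204 + N) (p(O, N) = (O + (61 - N))/(N + 204) = (61 + O - N)/(204 + N))
((L(88) + 7641) + b)/p(-187, 95) = ((-129 + 7641) + 5277)/(((61 - 187 - 1*95)/(204 + 95))) = (7512 + 5277)/(((61 - 187 - 95)/299)) = 12789/(((1/299)*(-221))) = 12789/(-17/23) = 12789*(-23/17) = -294147/17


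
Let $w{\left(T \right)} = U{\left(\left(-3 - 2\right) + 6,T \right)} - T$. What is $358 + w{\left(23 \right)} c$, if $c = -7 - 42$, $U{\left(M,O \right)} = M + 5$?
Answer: $1191$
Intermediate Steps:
$U{\left(M,O \right)} = 5 + M$
$c = -49$ ($c = -7 - 42 = -49$)
$w{\left(T \right)} = 6 - T$ ($w{\left(T \right)} = \left(5 + \left(\left(-3 - 2\right) + 6\right)\right) - T = \left(5 + \left(-5 + 6\right)\right) - T = \left(5 + 1\right) - T = 6 - T$)
$358 + w{\left(23 \right)} c = 358 + \left(6 - 23\right) \left(-49\right) = 358 - -833 = 358 + 833 = 1191$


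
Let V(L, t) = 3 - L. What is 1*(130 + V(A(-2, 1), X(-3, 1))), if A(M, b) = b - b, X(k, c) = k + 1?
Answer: 133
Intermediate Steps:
X(k, c) = 1 + k
A(M, b) = 0
1*(130 + V(A(-2, 1), X(-3, 1))) = 1*(130 + (3 - 1*0)) = 1*(130 + (3 + 0)) = 1*(130 + 3) = 1*133 = 133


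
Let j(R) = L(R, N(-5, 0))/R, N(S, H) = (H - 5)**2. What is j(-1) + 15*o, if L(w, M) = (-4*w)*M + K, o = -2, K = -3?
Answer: -127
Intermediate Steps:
N(S, H) = (-5 + H)**2
L(w, M) = -3 - 4*M*w (L(w, M) = (-4*w)*M - 3 = -4*M*w - 3 = -3 - 4*M*w)
j(R) = (-3 - 100*R)/R (j(R) = (-3 - 4*(-5 + 0)**2*R)/R = (-3 - 4*(-5)**2*R)/R = (-3 - 4*25*R)/R = (-3 - 100*R)/R)
j(-1) + 15*o = (-100 - 3/(-1)) + 15*(-2) = (-100 - 3*(-1)) - 30 = (-100 + 3) - 30 = -97 - 30 = -127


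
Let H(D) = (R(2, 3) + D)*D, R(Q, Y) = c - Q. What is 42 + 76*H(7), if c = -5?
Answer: 42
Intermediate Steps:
R(Q, Y) = -5 - Q
H(D) = D*(-7 + D) (H(D) = ((-5 - 1*2) + D)*D = ((-5 - 2) + D)*D = (-7 + D)*D = D*(-7 + D))
42 + 76*H(7) = 42 + 76*(7*(-7 + 7)) = 42 + 76*(7*0) = 42 + 76*0 = 42 + 0 = 42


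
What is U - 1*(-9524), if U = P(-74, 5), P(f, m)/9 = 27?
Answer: 9767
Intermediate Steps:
P(f, m) = 243 (P(f, m) = 9*27 = 243)
U = 243
U - 1*(-9524) = 243 - 1*(-9524) = 243 + 9524 = 9767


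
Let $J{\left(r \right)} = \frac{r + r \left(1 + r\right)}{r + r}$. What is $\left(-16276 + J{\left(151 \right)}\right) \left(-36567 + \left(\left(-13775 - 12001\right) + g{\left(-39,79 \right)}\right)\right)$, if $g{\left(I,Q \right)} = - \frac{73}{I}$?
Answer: $\frac{39385909148}{39} \approx 1.0099 \cdot 10^{9}$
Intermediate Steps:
$J{\left(r \right)} = \frac{r + r \left(1 + r\right)}{2 r}$
$\left(-16276 + J{\left(151 \right)}\right) \left(-36567 + \left(\left(-13775 - 12001\right) + g{\left(-39,79 \right)}\right)\right) = \left(-16276 + \left(1 + \frac{1}{2} \cdot 151\right)\right) \left(-36567 - \left(25776 + \frac{73}{-39}\right)\right) = \left(-16276 + \left(1 + \frac{151}{2}\right)\right) \left(-36567 - \frac{1005191}{39}\right) = \left(-16276 + \frac{153}{2}\right) \left(-36567 + \left(-25776 + \frac{73}{39}\right)\right) = - \frac{32399 \left(-36567 - \frac{1005191}{39}\right)}{2} = \left(- \frac{32399}{2}\right) \left(- \frac{2431304}{39}\right) = \frac{39385909148}{39}$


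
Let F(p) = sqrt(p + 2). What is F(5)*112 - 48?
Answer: -48 + 112*sqrt(7) ≈ 248.32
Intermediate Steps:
F(p) = sqrt(2 + p)
F(5)*112 - 48 = sqrt(2 + 5)*112 - 48 = sqrt(7)*112 - 48 = 112*sqrt(7) - 48 = -48 + 112*sqrt(7)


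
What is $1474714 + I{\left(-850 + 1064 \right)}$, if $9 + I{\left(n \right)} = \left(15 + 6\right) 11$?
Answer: $1474936$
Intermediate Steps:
$I{\left(n \right)} = 222$ ($I{\left(n \right)} = -9 + \left(15 + 6\right) 11 = -9 + 21 \cdot 11 = -9 + 231 = 222$)
$1474714 + I{\left(-850 + 1064 \right)} = 1474714 + 222 = 1474936$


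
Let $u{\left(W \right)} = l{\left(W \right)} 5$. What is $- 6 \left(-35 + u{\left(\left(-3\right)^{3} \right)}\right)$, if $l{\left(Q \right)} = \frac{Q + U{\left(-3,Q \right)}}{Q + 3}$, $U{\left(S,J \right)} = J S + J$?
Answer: $\frac{975}{4} \approx 243.75$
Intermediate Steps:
$U{\left(S,J \right)} = J + J S$
$l{\left(Q \right)} = - \frac{Q}{3 + Q}$ ($l{\left(Q \right)} = \frac{Q + Q \left(1 - 3\right)}{Q + 3} = \frac{Q + Q \left(-2\right)}{3 + Q} = \frac{Q - 2 Q}{3 + Q} = \frac{\left(-1\right) Q}{3 + Q} = - \frac{Q}{3 + Q}$)
$u{\left(W \right)} = - \frac{5 W}{3 + W}$ ($u{\left(W \right)} = - \frac{W}{3 + W} 5 = - \frac{5 W}{3 + W}$)
$- 6 \left(-35 + u{\left(\left(-3\right)^{3} \right)}\right) = - 6 \left(-35 - \frac{5 \left(-3\right)^{3}}{3 + \left(-3\right)^{3}}\right) = - 6 \left(-35 - - \frac{135}{3 - 27}\right) = - 6 \left(-35 - - \frac{135}{-24}\right) = - 6 \left(-35 - \left(-135\right) \left(- \frac{1}{24}\right)\right) = - 6 \left(-35 - \frac{45}{8}\right) = \left(-6\right) \left(- \frac{325}{8}\right) = \frac{975}{4}$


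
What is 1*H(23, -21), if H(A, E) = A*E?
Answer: -483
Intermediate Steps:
1*H(23, -21) = 1*(23*(-21)) = 1*(-483) = -483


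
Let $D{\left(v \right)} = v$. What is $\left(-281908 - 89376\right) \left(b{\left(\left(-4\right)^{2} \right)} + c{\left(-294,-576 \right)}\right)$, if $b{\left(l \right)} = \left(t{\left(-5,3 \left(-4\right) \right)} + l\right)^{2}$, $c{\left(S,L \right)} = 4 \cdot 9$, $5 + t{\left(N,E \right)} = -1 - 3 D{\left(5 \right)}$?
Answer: $-22648324$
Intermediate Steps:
$t{\left(N,E \right)} = -21$ ($t{\left(N,E \right)} = -5 - 16 = -21$)
$c{\left(S,L \right)} = 36$
$b{\left(l \right)} = \left(-21 + l\right)^{2}$
$\left(-281908 - 89376\right) \left(b{\left(\left(-4\right)^{2} \right)} + c{\left(-294,-576 \right)}\right) = \left(-281908 - 89376\right) \left(\left(-21 + \left(-4\right)^{2}\right)^{2} + 36\right) = - 371284 \left(\left(-21 + 16\right)^{2} + 36\right) = - 371284 \left(\left(-5\right)^{2} + 36\right) = - 371284 \left(25 + 36\right) = \left(-371284\right) 61 = -22648324$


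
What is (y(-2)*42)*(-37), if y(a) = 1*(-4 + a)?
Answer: 9324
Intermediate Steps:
y(a) = -4 + a
(y(-2)*42)*(-37) = ((-4 - 2)*42)*(-37) = -6*42*(-37) = -252*(-37) = 9324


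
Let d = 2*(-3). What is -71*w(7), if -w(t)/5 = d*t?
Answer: -14910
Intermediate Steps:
d = -6
w(t) = 30*t (w(t) = -(-30)*t = 30*t)
-71*w(7) = -2130*7 = -71*210 = -14910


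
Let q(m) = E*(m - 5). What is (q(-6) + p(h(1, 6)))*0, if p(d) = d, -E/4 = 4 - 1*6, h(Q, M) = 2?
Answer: 0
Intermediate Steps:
E = 8 (E = -4*(4 - 1*6) = -4*(4 - 6) = -4*(-2) = 8)
q(m) = -40 + 8*m (q(m) = 8*(m - 5) = 8*(-5 + m) = -40 + 8*m)
(q(-6) + p(h(1, 6)))*0 = ((-40 + 8*(-6)) + 2)*0 = ((-40 - 48) + 2)*0 = (-88 + 2)*0 = -86*0 = 0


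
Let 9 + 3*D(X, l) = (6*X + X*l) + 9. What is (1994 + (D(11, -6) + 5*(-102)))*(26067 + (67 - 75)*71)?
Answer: 37840516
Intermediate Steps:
D(X, l) = 2*X + X*l/3 (D(X, l) = -3 + ((6*X + X*l) + 9)/3 = -3 + (9 + 6*X + X*l)/3 = -3 + (3 + 2*X + X*l/3) = 2*X + X*l/3)
(1994 + (D(11, -6) + 5*(-102)))*(26067 + (67 - 75)*71) = (1994 + ((1/3)*11*(6 - 6) + 5*(-102)))*(26067 + (67 - 75)*71) = (1994 + ((1/3)*11*0 - 510))*(26067 - 8*71) = (1994 + (0 - 510))*(26067 - 568) = (1994 - 510)*25499 = 1484*25499 = 37840516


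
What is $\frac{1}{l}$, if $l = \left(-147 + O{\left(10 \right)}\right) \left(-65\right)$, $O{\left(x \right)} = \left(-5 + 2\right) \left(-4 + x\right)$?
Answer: $\frac{1}{10725} \approx 9.324 \cdot 10^{-5}$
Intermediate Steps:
$O{\left(x \right)} = 12 - 3 x$ ($O{\left(x \right)} = - 3 \left(-4 + x\right) = 12 - 3 x$)
$l = 10725$ ($l = \left(-147 + \left(12 - 30\right)\right) \left(-65\right) = \left(-147 - 18\right) \left(-65\right) = \left(-165\right) \left(-65\right) = 10725$)
$\frac{1}{l} = \frac{1}{10725}$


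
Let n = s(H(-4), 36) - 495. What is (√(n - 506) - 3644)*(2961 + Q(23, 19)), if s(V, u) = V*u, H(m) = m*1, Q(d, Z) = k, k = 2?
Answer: -10797172 + 2963*I*√1145 ≈ -1.0797e+7 + 1.0026e+5*I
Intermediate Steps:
Q(d, Z) = 2
H(m) = m
n = -639 (n = -4*36 - 495 = -144 - 495 = -639)
(√(n - 506) - 3644)*(2961 + Q(23, 19)) = (√(-639 - 506) - 3644)*(2961 + 2) = (√(-1145) - 3644)*2963 = (I*√1145 - 3644)*2963 = (-3644 + I*√1145)*2963 = -10797172 + 2963*I*√1145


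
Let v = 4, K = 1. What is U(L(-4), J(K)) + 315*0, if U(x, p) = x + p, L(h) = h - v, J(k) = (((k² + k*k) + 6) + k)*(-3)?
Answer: -35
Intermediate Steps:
J(k) = -18 - 6*k² - 3*k (J(k) = (((k² + k²) + 6) + k)*(-3) = ((2*k² + 6) + k)*(-3) = ((6 + 2*k²) + k)*(-3) = (6 + k + 2*k²)*(-3) = -18 - 6*k² - 3*k)
L(h) = -4 + h (L(h) = h - 1*4 = h - 4 = -4 + h)
U(x, p) = p + x
U(L(-4), J(K)) + 315*0 = ((-18 - 6*1² - 3*1) + (-4 - 4)) + 315*0 = ((-18 - 6*1 - 3) - 8) + 0 = ((-18 - 6 - 3) - 8) + 0 = (-27 - 8) + 0 = -35 + 0 = -35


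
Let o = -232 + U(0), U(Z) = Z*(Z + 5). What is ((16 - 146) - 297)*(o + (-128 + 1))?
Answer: 153293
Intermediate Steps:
U(Z) = Z*(5 + Z)
o = -232 (o = -232 + 0*(5 + 0) = -232 + 0*5 = -232 + 0 = -232)
((16 - 146) - 297)*(o + (-128 + 1)) = ((16 - 146) - 297)*(-232 + (-128 + 1)) = (-130 - 297)*(-232 - 127) = -427*(-359) = 153293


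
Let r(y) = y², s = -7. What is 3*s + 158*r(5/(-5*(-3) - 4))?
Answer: 1409/121 ≈ 11.645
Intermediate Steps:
3*s + 158*r(5/(-5*(-3) - 4)) = 3*(-7) + 158*(5/(-5*(-3) - 4))² = -21 + 158*(5/(15 - 4))² = -21 + 158*(5/11)² = -21 + 158*(25/121) = -21 + 3950/121 = 1409/121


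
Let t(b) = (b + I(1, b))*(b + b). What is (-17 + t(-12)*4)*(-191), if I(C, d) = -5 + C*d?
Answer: -528497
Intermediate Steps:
t(b) = 2*b*(-5 + 2*b) (t(b) = (b + (-5 + 1*b))*(b + b) = (b + (-5 + b))*(2*b) = (-5 + 2*b)*(2*b) = 2*b*(-5 + 2*b))
(-17 + t(-12)*4)*(-191) = (-17 + (2*(-12)*(-5 + 2*(-12)))*4)*(-191) = (-17 + (2*(-12)*(-5 - 24))*4)*(-191) = (-17 + (2*(-12)*(-29))*4)*(-191) = (-17 + 696*4)*(-191) = (-17 + 2784)*(-191) = 2767*(-191) = -528497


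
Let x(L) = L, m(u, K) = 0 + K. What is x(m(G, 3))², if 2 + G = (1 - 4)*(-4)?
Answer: 9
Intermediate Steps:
G = 10 (G = -2 + (1 - 4)*(-4) = -2 - 3*(-4) = -2 + 12 = 10)
m(u, K) = K
x(m(G, 3))² = 3² = 9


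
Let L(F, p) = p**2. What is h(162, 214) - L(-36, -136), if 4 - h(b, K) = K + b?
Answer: -18868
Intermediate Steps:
h(b, K) = 4 - K - b (h(b, K) = 4 - (K + b) = 4 + (-K - b) = 4 - K - b)
h(162, 214) - L(-36, -136) = (4 - 1*214 - 1*162) - 1*(-136)**2 = (4 - 214 - 162) - 1*18496 = -372 - 18496 = -18868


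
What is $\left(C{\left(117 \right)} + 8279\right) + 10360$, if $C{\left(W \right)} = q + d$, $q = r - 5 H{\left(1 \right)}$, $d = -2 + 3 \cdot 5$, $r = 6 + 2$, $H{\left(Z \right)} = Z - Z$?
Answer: $18660$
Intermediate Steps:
$H{\left(Z \right)} = 0$
$r = 8$
$d = 13$ ($d = -2 + 15 = 13$)
$q = 8$ ($q = 8 - 0 = 8 + 0 = 8$)
$C{\left(W \right)} = 21$ ($C{\left(W \right)} = 8 + 13 = 21$)
$\left(C{\left(117 \right)} + 8279\right) + 10360 = \left(21 + 8279\right) + 10360 = 8300 + 10360 = 18660$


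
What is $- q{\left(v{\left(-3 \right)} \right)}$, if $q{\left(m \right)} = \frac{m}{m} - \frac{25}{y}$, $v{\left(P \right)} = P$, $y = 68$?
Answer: $- \frac{43}{68} \approx -0.63235$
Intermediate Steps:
$q{\left(m \right)} = \frac{43}{68}$ ($q{\left(m \right)} = \frac{m}{m} - \frac{25}{68} = 1 - \frac{25}{68} = \frac{43}{68}$)
$- q{\left(v{\left(-3 \right)} \right)} = \left(-1\right) \frac{43}{68} = - \frac{43}{68}$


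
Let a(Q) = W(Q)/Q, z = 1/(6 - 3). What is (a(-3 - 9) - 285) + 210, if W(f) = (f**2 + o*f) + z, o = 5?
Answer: -2953/36 ≈ -82.028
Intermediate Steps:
z = 1/3 ≈ 0.33333
W(f) = 1/3 + f**2 + 5*f (W(f) = (f**2 + 5*f) + 1/3 = 1/3 + f**2 + 5*f)
a(Q) = (1/3 + Q**2 + 5*Q)/Q
(a(-3 - 9) - 285) + 210 = ((5 + (-3 - 9) + 1/(3*(-3 - 9))) - 285) + 210 = ((5 - 12 + (1/3)/(-12)) - 285) + 210 = ((5 - 12 + (1/3)*(-1/12)) - 285) + 210 = ((5 - 12 - 1/36) - 285) + 210 = (-253/36 - 285) + 210 = -10513/36 + 210 = -2953/36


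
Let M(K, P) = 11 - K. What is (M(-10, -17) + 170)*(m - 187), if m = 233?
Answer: 8786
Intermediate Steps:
(M(-10, -17) + 170)*(m - 187) = ((11 - 1*(-10)) + 170)*(233 - 187) = ((11 + 10) + 170)*46 = (21 + 170)*46 = 191*46 = 8786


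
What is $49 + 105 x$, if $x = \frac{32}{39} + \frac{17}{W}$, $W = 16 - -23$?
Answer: $\frac{2352}{13} \approx 180.92$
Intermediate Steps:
$W = 39$ ($W = 16 + 23 = 39$)
$x = \frac{49}{39}$ ($x = \frac{32}{39} + \frac{17}{39} = \frac{49}{39} \approx 1.2564$)
$49 + 105 x = 49 + 105 \cdot \frac{49}{39} = 49 + \frac{1715}{13} = \frac{2352}{13}$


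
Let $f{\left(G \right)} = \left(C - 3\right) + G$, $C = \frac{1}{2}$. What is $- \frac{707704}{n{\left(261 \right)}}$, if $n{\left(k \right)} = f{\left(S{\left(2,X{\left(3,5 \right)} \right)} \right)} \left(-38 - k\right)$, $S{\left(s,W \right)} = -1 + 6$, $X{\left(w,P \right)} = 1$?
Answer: $\frac{1415408}{1495} \approx 946.76$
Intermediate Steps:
$S{\left(s,W \right)} = 5$
$C = \frac{1}{2} \approx 0.5$
$f{\left(G \right)} = - \frac{5}{2} + G$ ($f{\left(G \right)} = \left(\frac{1}{2} - 3\right) + G = - \frac{5}{2} + G$)
$n{\left(k \right)} = -95 - \frac{5 k}{2}$ ($n{\left(k \right)} = \left(- \frac{5}{2} + 5\right) \left(-38 - k\right) = \frac{5 \left(-38 - k\right)}{2} = -95 - \frac{5 k}{2}$)
$- \frac{707704}{n{\left(261 \right)}} = - \frac{707704}{-95 - \frac{1305}{2}} = - \frac{707704}{- \frac{1495}{2}} = \left(-707704\right) \left(- \frac{2}{1495}\right) = \frac{1415408}{1495}$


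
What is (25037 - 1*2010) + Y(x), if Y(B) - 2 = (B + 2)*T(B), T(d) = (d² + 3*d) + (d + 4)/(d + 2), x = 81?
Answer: 587846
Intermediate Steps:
T(d) = d² + 3*d + (4 + d)/(2 + d) (T(d) = (d² + 3*d) + (4 + d)/(2 + d) = d² + 3*d + (4 + d)/(2 + d))
Y(B) = 6 + B³ + 5*B² + 7*B (Y(B) = 2 + (B + 2)*((4 + B³ + 5*B² + 7*B)/(2 + B)) = 2 + (2 + B)*((4 + B³ + 5*B² + 7*B)/(2 + B)) = 2 + (4 + B³ + 5*B² + 7*B) = 6 + B³ + 5*B² + 7*B)
(25037 - 1*2010) + Y(x) = (25037 - 1*2010) + (6 + 81³ + 5*81² + 7*81) = (25037 - 2010) + (6 + 531441 + 5*6561 + 567) = 23027 + (6 + 531441 + 32805 + 567) = 23027 + 564819 = 587846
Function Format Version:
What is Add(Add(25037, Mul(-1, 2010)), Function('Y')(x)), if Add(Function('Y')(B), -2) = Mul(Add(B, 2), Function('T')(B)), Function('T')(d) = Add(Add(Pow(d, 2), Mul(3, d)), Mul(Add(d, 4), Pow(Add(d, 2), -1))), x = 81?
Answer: 587846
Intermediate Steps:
Function('T')(d) = Add(Pow(d, 2), Mul(3, d), Mul(Pow(Add(2, d), -1), Add(4, d))) (Function('T')(d) = Add(Add(Pow(d, 2), Mul(3, d)), Mul(Add(4, d), Pow(Add(2, d), -1))) = Add(Add(Pow(d, 2), Mul(3, d)), Mul(Pow(Add(2, d), -1), Add(4, d))) = Add(Pow(d, 2), Mul(3, d), Mul(Pow(Add(2, d), -1), Add(4, d))))
Function('Y')(B) = Add(6, Pow(B, 3), Mul(5, Pow(B, 2)), Mul(7, B)) (Function('Y')(B) = Add(2, Mul(Add(B, 2), Mul(Pow(Add(2, B), -1), Add(4, Pow(B, 3), Mul(5, Pow(B, 2)), Mul(7, B))))) = Add(2, Mul(Add(2, B), Mul(Pow(Add(2, B), -1), Add(4, Pow(B, 3), Mul(5, Pow(B, 2)), Mul(7, B))))) = Add(2, Add(4, Pow(B, 3), Mul(5, Pow(B, 2)), Mul(7, B))) = Add(6, Pow(B, 3), Mul(5, Pow(B, 2)), Mul(7, B)))
Add(Add(25037, Mul(-1, 2010)), Function('Y')(x)) = Add(Add(25037, Mul(-1, 2010)), Add(6, Pow(81, 3), Mul(5, Pow(81, 2)), Mul(7, 81))) = Add(Add(25037, -2010), Add(6, 531441, Mul(5, 6561), 567)) = Add(23027, Add(6, 531441, 32805, 567)) = Add(23027, 564819) = 587846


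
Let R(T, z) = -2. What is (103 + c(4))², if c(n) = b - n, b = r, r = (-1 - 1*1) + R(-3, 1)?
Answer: 9025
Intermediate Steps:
r = -4 (r = (-1 - 1*1) - 2 = (-1 - 1) - 2 = -2 - 2 = -4)
b = -4
c(n) = -4 - n
(103 + c(4))² = (103 + (-4 - 1*4))² = (103 + (-4 - 4))² = (103 - 8)² = 95² = 9025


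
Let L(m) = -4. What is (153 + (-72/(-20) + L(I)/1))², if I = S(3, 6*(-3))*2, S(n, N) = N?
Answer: 582169/25 ≈ 23287.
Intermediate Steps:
I = -36 (I = (6*(-3))*2 = -18*2 = -36)
(153 + (-72/(-20) + L(I)/1))² = (153 + (-72/(-20) - 4/1))² = (153 + (-72*(-1/20) - 4*1))² = (153 + (18/5 - 4))² = (153 - ⅖)² = (763/5)² = 582169/25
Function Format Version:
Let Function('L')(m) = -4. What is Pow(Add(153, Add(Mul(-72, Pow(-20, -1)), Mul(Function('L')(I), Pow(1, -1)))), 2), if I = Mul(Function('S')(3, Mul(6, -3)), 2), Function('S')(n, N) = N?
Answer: Rational(582169, 25) ≈ 23287.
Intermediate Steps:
I = -36 (I = Mul(Mul(6, -3), 2) = Mul(-18, 2) = -36)
Pow(Add(153, Add(Mul(-72, Pow(-20, -1)), Mul(Function('L')(I), Pow(1, -1)))), 2) = Pow(Add(153, Add(Mul(-72, Pow(-20, -1)), Mul(-4, Pow(1, -1)))), 2) = Pow(Add(153, Add(Mul(-72, Rational(-1, 20)), Mul(-4, 1))), 2) = Pow(Add(153, Add(Rational(18, 5), -4)), 2) = Pow(Add(153, Rational(-2, 5)), 2) = Pow(Rational(763, 5), 2) = Rational(582169, 25)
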